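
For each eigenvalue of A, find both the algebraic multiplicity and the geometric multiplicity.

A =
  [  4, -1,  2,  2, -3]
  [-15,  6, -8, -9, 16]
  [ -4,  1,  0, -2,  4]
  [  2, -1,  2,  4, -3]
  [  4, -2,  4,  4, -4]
λ = 2: alg = 5, geom = 2

Step 1 — factor the characteristic polynomial to read off the algebraic multiplicities:
  χ_A(x) = (x - 2)^5

Step 2 — compute geometric multiplicities via the rank-nullity identity g(λ) = n − rank(A − λI):
  rank(A − (2)·I) = 3, so dim ker(A − (2)·I) = n − 3 = 2

Summary:
  λ = 2: algebraic multiplicity = 5, geometric multiplicity = 2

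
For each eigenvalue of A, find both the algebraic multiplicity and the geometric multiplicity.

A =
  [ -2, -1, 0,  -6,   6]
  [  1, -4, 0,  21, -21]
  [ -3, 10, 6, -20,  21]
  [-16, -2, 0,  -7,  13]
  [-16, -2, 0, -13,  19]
λ = -3: alg = 2, geom = 1; λ = 6: alg = 3, geom = 1

Step 1 — factor the characteristic polynomial to read off the algebraic multiplicities:
  χ_A(x) = (x - 6)^3*(x + 3)^2

Step 2 — compute geometric multiplicities via the rank-nullity identity g(λ) = n − rank(A − λI):
  rank(A − (-3)·I) = 4, so dim ker(A − (-3)·I) = n − 4 = 1
  rank(A − (6)·I) = 4, so dim ker(A − (6)·I) = n − 4 = 1

Summary:
  λ = -3: algebraic multiplicity = 2, geometric multiplicity = 1
  λ = 6: algebraic multiplicity = 3, geometric multiplicity = 1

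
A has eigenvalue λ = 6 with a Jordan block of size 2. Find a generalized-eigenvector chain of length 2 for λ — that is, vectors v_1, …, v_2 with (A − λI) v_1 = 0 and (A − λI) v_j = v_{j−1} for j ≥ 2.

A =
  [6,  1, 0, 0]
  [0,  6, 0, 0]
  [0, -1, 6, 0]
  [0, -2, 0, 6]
A Jordan chain for λ = 6 of length 2:
v_1 = (1, 0, -1, -2)ᵀ
v_2 = (0, 1, 0, 0)ᵀ

Let N = A − (6)·I. We want v_2 with N^2 v_2 = 0 but N^1 v_2 ≠ 0; then v_{j-1} := N · v_j for j = 2, …, 2.

Pick v_2 = (0, 1, 0, 0)ᵀ.
Then v_1 = N · v_2 = (1, 0, -1, -2)ᵀ.

Sanity check: (A − (6)·I) v_1 = (0, 0, 0, 0)ᵀ = 0. ✓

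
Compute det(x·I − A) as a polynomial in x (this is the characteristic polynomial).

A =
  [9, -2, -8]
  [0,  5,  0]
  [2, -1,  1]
x^3 - 15*x^2 + 75*x - 125

Expanding det(x·I − A) (e.g. by cofactor expansion or by noting that A is similar to its Jordan form J, which has the same characteristic polynomial as A) gives
  χ_A(x) = x^3 - 15*x^2 + 75*x - 125
which factors as (x - 5)^3. The eigenvalues (with algebraic multiplicities) are λ = 5 with multiplicity 3.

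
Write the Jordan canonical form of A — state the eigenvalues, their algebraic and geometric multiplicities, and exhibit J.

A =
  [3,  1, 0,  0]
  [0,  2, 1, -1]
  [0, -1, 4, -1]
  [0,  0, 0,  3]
J_3(3) ⊕ J_1(3)

The characteristic polynomial is
  det(x·I − A) = x^4 - 12*x^3 + 54*x^2 - 108*x + 81 = (x - 3)^4

Eigenvalues and multiplicities (the geometric multiplicity of λ is n − rank(A − λI), which equals the number of Jordan blocks for λ):
  λ = 3: algebraic multiplicity = 4, geometric multiplicity = 2

Determining the block sizes for each eigenvalue:
  λ = 3: with am = 4 and gm = 2, the partition is not yet determined (e.g. several partitions of 4 into 2 parts exist). Let N = A − (3)·I. Computing rank(N^1) = 2, rank(N^2) = 1, rank(N^3) = 0; the number of blocks of size ≥ j is rank(N^{j−1}) − rank(N^j), giving [2, 1, 1]. So we have 1 block(s) of size 3, 1 block(s) of size 1 → block sizes [3, 1]

Assembling the blocks gives a Jordan form
J =
  [3, 1, 0, 0]
  [0, 3, 1, 0]
  [0, 0, 3, 0]
  [0, 0, 0, 3]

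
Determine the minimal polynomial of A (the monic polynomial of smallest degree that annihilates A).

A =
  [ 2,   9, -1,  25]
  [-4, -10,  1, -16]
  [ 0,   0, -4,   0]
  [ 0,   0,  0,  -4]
x^3 + 12*x^2 + 48*x + 64

The characteristic polynomial is χ_A(x) = (x + 4)^4, so the eigenvalues are known. The minimal polynomial is
  m_A(x) = Π_λ (x − λ)^{k_λ}
where k_λ is the size of the *largest* Jordan block for λ (equivalently, the smallest k with (A − λI)^k v = 0 for every generalised eigenvector v of λ).

  λ = -4: largest Jordan block has size 3, contributing (x + 4)^3

So m_A(x) = (x + 4)^3 = x^3 + 12*x^2 + 48*x + 64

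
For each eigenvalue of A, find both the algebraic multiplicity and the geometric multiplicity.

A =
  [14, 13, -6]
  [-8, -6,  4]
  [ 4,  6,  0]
λ = 2: alg = 2, geom = 1; λ = 4: alg = 1, geom = 1

Step 1 — factor the characteristic polynomial to read off the algebraic multiplicities:
  χ_A(x) = (x - 4)*(x - 2)^2

Step 2 — compute geometric multiplicities via the rank-nullity identity g(λ) = n − rank(A − λI):
  rank(A − (2)·I) = 2, so dim ker(A − (2)·I) = n − 2 = 1
  rank(A − (4)·I) = 2, so dim ker(A − (4)·I) = n − 2 = 1

Summary:
  λ = 2: algebraic multiplicity = 2, geometric multiplicity = 1
  λ = 4: algebraic multiplicity = 1, geometric multiplicity = 1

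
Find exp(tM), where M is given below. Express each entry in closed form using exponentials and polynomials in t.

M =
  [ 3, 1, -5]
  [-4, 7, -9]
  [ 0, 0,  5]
e^{tM} =
  [-2*t*exp(5*t) + exp(5*t), t*exp(5*t), t^2*exp(5*t)/2 - 5*t*exp(5*t)]
  [-4*t*exp(5*t), 2*t*exp(5*t) + exp(5*t), t^2*exp(5*t) - 9*t*exp(5*t)]
  [0, 0, exp(5*t)]

Strategy: write M = P · J · P⁻¹ where J is a Jordan canonical form, so e^{tM} = P · e^{tJ} · P⁻¹, and e^{tJ} can be computed block-by-block.

M has Jordan form
J =
  [5, 1, 0]
  [0, 5, 1]
  [0, 0, 5]
(up to reordering of blocks).

Per-block formulas:
  For a 3×3 Jordan block J_3(5): exp(t · J_3(5)) = e^(5t)·(I + t·N + (t^2/2)·N^2), where N is the 3×3 nilpotent shift.

After assembling e^{tJ} and conjugating by P, we get:

e^{tM} =
  [-2*t*exp(5*t) + exp(5*t), t*exp(5*t), t^2*exp(5*t)/2 - 5*t*exp(5*t)]
  [-4*t*exp(5*t), 2*t*exp(5*t) + exp(5*t), t^2*exp(5*t) - 9*t*exp(5*t)]
  [0, 0, exp(5*t)]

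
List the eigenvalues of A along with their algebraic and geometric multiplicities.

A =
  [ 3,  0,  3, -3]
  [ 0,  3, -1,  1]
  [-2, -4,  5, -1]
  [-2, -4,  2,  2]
λ = 3: alg = 3, geom = 2; λ = 4: alg = 1, geom = 1

Step 1 — factor the characteristic polynomial to read off the algebraic multiplicities:
  χ_A(x) = (x - 4)*(x - 3)^3

Step 2 — compute geometric multiplicities via the rank-nullity identity g(λ) = n − rank(A − λI):
  rank(A − (3)·I) = 2, so dim ker(A − (3)·I) = n − 2 = 2
  rank(A − (4)·I) = 3, so dim ker(A − (4)·I) = n − 3 = 1

Summary:
  λ = 3: algebraic multiplicity = 3, geometric multiplicity = 2
  λ = 4: algebraic multiplicity = 1, geometric multiplicity = 1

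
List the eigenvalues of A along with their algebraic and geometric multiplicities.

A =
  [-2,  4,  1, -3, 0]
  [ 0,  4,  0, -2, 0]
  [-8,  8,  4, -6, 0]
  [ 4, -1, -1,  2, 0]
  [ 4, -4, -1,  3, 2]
λ = 2: alg = 5, geom = 3

Step 1 — factor the characteristic polynomial to read off the algebraic multiplicities:
  χ_A(x) = (x - 2)^5

Step 2 — compute geometric multiplicities via the rank-nullity identity g(λ) = n − rank(A − λI):
  rank(A − (2)·I) = 2, so dim ker(A − (2)·I) = n − 2 = 3

Summary:
  λ = 2: algebraic multiplicity = 5, geometric multiplicity = 3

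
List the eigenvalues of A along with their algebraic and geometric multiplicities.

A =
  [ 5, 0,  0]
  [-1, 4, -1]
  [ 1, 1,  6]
λ = 5: alg = 3, geom = 2

Step 1 — factor the characteristic polynomial to read off the algebraic multiplicities:
  χ_A(x) = (x - 5)^3

Step 2 — compute geometric multiplicities via the rank-nullity identity g(λ) = n − rank(A − λI):
  rank(A − (5)·I) = 1, so dim ker(A − (5)·I) = n − 1 = 2

Summary:
  λ = 5: algebraic multiplicity = 3, geometric multiplicity = 2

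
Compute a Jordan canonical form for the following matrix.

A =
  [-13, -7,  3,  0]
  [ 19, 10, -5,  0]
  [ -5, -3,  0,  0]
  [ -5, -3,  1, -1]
J_3(-1) ⊕ J_1(-1)

The characteristic polynomial is
  det(x·I − A) = x^4 + 4*x^3 + 6*x^2 + 4*x + 1 = (x + 1)^4

Eigenvalues and multiplicities (the geometric multiplicity of λ is n − rank(A − λI), which equals the number of Jordan blocks for λ):
  λ = -1: algebraic multiplicity = 4, geometric multiplicity = 2

Determining the block sizes for each eigenvalue:
  λ = -1: with am = 4 and gm = 2, the partition is not yet determined (e.g. several partitions of 4 into 2 parts exist). Let N = A − (-1)·I. Computing rank(N^1) = 2, rank(N^2) = 1, rank(N^3) = 0; the number of blocks of size ≥ j is rank(N^{j−1}) − rank(N^j), giving [2, 1, 1]. So we have 1 block(s) of size 3, 1 block(s) of size 1 → block sizes [3, 1]

Assembling the blocks gives a Jordan form
J =
  [-1,  1,  0,  0]
  [ 0, -1,  1,  0]
  [ 0,  0, -1,  0]
  [ 0,  0,  0, -1]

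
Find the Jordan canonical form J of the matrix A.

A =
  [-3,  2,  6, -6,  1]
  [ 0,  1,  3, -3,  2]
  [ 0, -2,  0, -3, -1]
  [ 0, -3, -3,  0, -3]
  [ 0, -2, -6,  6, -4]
J_1(-3) ⊕ J_1(-3) ⊕ J_2(0) ⊕ J_1(0)

The characteristic polynomial is
  det(x·I − A) = x^5 + 6*x^4 + 9*x^3 = x^3*(x + 3)^2

Eigenvalues and multiplicities (the geometric multiplicity of λ is n − rank(A − λI), which equals the number of Jordan blocks for λ):
  λ = -3: algebraic multiplicity = 2, geometric multiplicity = 2
  λ = 0: algebraic multiplicity = 3, geometric multiplicity = 2

Determining the block sizes for each eigenvalue:
  λ = -3: gm = am = 2, so every block has size 1 → block sizes [1, 1]
  λ = 0: 2 blocks summing to 3 forces exactly one block of size 2 and the rest size 1 → block sizes [2, 1]

Assembling the blocks gives a Jordan form
J =
  [-3,  0, 0, 0, 0]
  [ 0, -3, 0, 0, 0]
  [ 0,  0, 0, 1, 0]
  [ 0,  0, 0, 0, 0]
  [ 0,  0, 0, 0, 0]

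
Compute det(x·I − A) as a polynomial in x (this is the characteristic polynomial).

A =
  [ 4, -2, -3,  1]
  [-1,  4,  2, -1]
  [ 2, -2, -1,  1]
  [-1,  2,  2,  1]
x^4 - 8*x^3 + 24*x^2 - 32*x + 16

Expanding det(x·I − A) (e.g. by cofactor expansion or by noting that A is similar to its Jordan form J, which has the same characteristic polynomial as A) gives
  χ_A(x) = x^4 - 8*x^3 + 24*x^2 - 32*x + 16
which factors as (x - 2)^4. The eigenvalues (with algebraic multiplicities) are λ = 2 with multiplicity 4.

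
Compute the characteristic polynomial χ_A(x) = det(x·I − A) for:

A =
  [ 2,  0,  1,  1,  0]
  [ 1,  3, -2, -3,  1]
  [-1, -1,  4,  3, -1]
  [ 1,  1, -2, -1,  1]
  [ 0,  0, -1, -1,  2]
x^5 - 10*x^4 + 40*x^3 - 80*x^2 + 80*x - 32

Expanding det(x·I − A) (e.g. by cofactor expansion or by noting that A is similar to its Jordan form J, which has the same characteristic polynomial as A) gives
  χ_A(x) = x^5 - 10*x^4 + 40*x^3 - 80*x^2 + 80*x - 32
which factors as (x - 2)^5. The eigenvalues (with algebraic multiplicities) are λ = 2 with multiplicity 5.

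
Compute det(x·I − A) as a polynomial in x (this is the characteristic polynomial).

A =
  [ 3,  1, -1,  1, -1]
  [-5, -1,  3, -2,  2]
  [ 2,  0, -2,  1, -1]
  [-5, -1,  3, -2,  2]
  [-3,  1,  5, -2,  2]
x^5

Expanding det(x·I − A) (e.g. by cofactor expansion or by noting that A is similar to its Jordan form J, which has the same characteristic polynomial as A) gives
  χ_A(x) = x^5
which factors as x^5. The eigenvalues (with algebraic multiplicities) are λ = 0 with multiplicity 5.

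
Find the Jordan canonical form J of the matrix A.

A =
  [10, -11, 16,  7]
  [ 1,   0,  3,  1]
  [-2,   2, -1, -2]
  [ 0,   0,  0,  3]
J_3(3) ⊕ J_1(3)

The characteristic polynomial is
  det(x·I − A) = x^4 - 12*x^3 + 54*x^2 - 108*x + 81 = (x - 3)^4

Eigenvalues and multiplicities (the geometric multiplicity of λ is n − rank(A − λI), which equals the number of Jordan blocks for λ):
  λ = 3: algebraic multiplicity = 4, geometric multiplicity = 2

Determining the block sizes for each eigenvalue:
  λ = 3: with am = 4 and gm = 2, the partition is not yet determined (e.g. several partitions of 4 into 2 parts exist). Let N = A − (3)·I. Computing rank(N^1) = 2, rank(N^2) = 1, rank(N^3) = 0; the number of blocks of size ≥ j is rank(N^{j−1}) − rank(N^j), giving [2, 1, 1]. So we have 1 block(s) of size 3, 1 block(s) of size 1 → block sizes [3, 1]

Assembling the blocks gives a Jordan form
J =
  [3, 1, 0, 0]
  [0, 3, 1, 0]
  [0, 0, 3, 0]
  [0, 0, 0, 3]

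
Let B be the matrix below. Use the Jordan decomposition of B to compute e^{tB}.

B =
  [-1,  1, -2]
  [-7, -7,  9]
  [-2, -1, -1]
e^{tB} =
  [t^2*exp(-3*t)/2 + 2*t*exp(-3*t) + exp(-3*t), t*exp(-3*t), t^2*exp(-3*t)/2 - 2*t*exp(-3*t)]
  [-2*t^2*exp(-3*t) - 7*t*exp(-3*t), -4*t*exp(-3*t) + exp(-3*t), -2*t^2*exp(-3*t) + 9*t*exp(-3*t)]
  [-t^2*exp(-3*t)/2 - 2*t*exp(-3*t), -t*exp(-3*t), -t^2*exp(-3*t)/2 + 2*t*exp(-3*t) + exp(-3*t)]

Strategy: write B = P · J · P⁻¹ where J is a Jordan canonical form, so e^{tB} = P · e^{tJ} · P⁻¹, and e^{tJ} can be computed block-by-block.

B has Jordan form
J =
  [-3,  1,  0]
  [ 0, -3,  1]
  [ 0,  0, -3]
(up to reordering of blocks).

Per-block formulas:
  For a 3×3 Jordan block J_3(-3): exp(t · J_3(-3)) = e^(-3t)·(I + t·N + (t^2/2)·N^2), where N is the 3×3 nilpotent shift.

After assembling e^{tJ} and conjugating by P, we get:

e^{tB} =
  [t^2*exp(-3*t)/2 + 2*t*exp(-3*t) + exp(-3*t), t*exp(-3*t), t^2*exp(-3*t)/2 - 2*t*exp(-3*t)]
  [-2*t^2*exp(-3*t) - 7*t*exp(-3*t), -4*t*exp(-3*t) + exp(-3*t), -2*t^2*exp(-3*t) + 9*t*exp(-3*t)]
  [-t^2*exp(-3*t)/2 - 2*t*exp(-3*t), -t*exp(-3*t), -t^2*exp(-3*t)/2 + 2*t*exp(-3*t) + exp(-3*t)]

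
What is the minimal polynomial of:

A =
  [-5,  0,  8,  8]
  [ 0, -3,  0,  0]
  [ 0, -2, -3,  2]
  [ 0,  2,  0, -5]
x^2 + 8*x + 15

The characteristic polynomial is χ_A(x) = (x + 3)^2*(x + 5)^2, so the eigenvalues are known. The minimal polynomial is
  m_A(x) = Π_λ (x − λ)^{k_λ}
where k_λ is the size of the *largest* Jordan block for λ (equivalently, the smallest k with (A − λI)^k v = 0 for every generalised eigenvector v of λ).

  λ = -5: largest Jordan block has size 1, contributing (x + 5)
  λ = -3: largest Jordan block has size 1, contributing (x + 3)

So m_A(x) = (x + 3)*(x + 5) = x^2 + 8*x + 15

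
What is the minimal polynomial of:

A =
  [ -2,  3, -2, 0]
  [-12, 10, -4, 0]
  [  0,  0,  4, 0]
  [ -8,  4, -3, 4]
x^2 - 8*x + 16

The characteristic polynomial is χ_A(x) = (x - 4)^4, so the eigenvalues are known. The minimal polynomial is
  m_A(x) = Π_λ (x − λ)^{k_λ}
where k_λ is the size of the *largest* Jordan block for λ (equivalently, the smallest k with (A − λI)^k v = 0 for every generalised eigenvector v of λ).

  λ = 4: largest Jordan block has size 2, contributing (x − 4)^2

So m_A(x) = (x - 4)^2 = x^2 - 8*x + 16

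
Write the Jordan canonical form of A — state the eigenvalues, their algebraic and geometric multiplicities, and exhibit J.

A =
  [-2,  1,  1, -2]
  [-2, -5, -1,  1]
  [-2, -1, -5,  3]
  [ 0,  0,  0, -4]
J_2(-4) ⊕ J_2(-4)

The characteristic polynomial is
  det(x·I − A) = x^4 + 16*x^3 + 96*x^2 + 256*x + 256 = (x + 4)^4

Eigenvalues and multiplicities (the geometric multiplicity of λ is n − rank(A − λI), which equals the number of Jordan blocks for λ):
  λ = -4: algebraic multiplicity = 4, geometric multiplicity = 2

Determining the block sizes for each eigenvalue:
  λ = -4: with am = 4 and gm = 2, the partition is not yet determined (e.g. several partitions of 4 into 2 parts exist). Let N = A − (-4)·I. Computing rank(N^1) = 2, rank(N^2) = 0; the number of blocks of size ≥ j is rank(N^{j−1}) − rank(N^j), giving [2, 2]. So we have 2 block(s) of size 2 → block sizes [2, 2]

Assembling the blocks gives a Jordan form
J =
  [-4,  1,  0,  0]
  [ 0, -4,  0,  0]
  [ 0,  0, -4,  1]
  [ 0,  0,  0, -4]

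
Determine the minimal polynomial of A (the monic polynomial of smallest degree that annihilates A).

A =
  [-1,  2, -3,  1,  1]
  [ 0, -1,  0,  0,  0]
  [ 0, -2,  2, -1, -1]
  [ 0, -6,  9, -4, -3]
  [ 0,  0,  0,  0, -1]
x^2 + 2*x + 1

The characteristic polynomial is χ_A(x) = (x + 1)^5, so the eigenvalues are known. The minimal polynomial is
  m_A(x) = Π_λ (x − λ)^{k_λ}
where k_λ is the size of the *largest* Jordan block for λ (equivalently, the smallest k with (A − λI)^k v = 0 for every generalised eigenvector v of λ).

  λ = -1: largest Jordan block has size 2, contributing (x + 1)^2

So m_A(x) = (x + 1)^2 = x^2 + 2*x + 1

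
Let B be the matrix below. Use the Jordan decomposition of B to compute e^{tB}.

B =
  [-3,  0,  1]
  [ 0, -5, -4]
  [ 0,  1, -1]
e^{tB} =
  [exp(-3*t), t^2*exp(-3*t)/2, t^2*exp(-3*t) + t*exp(-3*t)]
  [0, -2*t*exp(-3*t) + exp(-3*t), -4*t*exp(-3*t)]
  [0, t*exp(-3*t), 2*t*exp(-3*t) + exp(-3*t)]

Strategy: write B = P · J · P⁻¹ where J is a Jordan canonical form, so e^{tB} = P · e^{tJ} · P⁻¹, and e^{tJ} can be computed block-by-block.

B has Jordan form
J =
  [-3,  1,  0]
  [ 0, -3,  1]
  [ 0,  0, -3]
(up to reordering of blocks).

Per-block formulas:
  For a 3×3 Jordan block J_3(-3): exp(t · J_3(-3)) = e^(-3t)·(I + t·N + (t^2/2)·N^2), where N is the 3×3 nilpotent shift.

After assembling e^{tJ} and conjugating by P, we get:

e^{tB} =
  [exp(-3*t), t^2*exp(-3*t)/2, t^2*exp(-3*t) + t*exp(-3*t)]
  [0, -2*t*exp(-3*t) + exp(-3*t), -4*t*exp(-3*t)]
  [0, t*exp(-3*t), 2*t*exp(-3*t) + exp(-3*t)]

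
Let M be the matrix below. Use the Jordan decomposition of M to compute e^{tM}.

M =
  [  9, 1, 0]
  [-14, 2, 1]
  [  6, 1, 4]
e^{tM} =
  [t^2*exp(5*t) + 4*t*exp(5*t) + exp(5*t), t^2*exp(5*t)/2 + t*exp(5*t), t^2*exp(5*t)/2]
  [-4*t^2*exp(5*t) - 14*t*exp(5*t), -2*t^2*exp(5*t) - 3*t*exp(5*t) + exp(5*t), -2*t^2*exp(5*t) + t*exp(5*t)]
  [2*t^2*exp(5*t) + 6*t*exp(5*t), t^2*exp(5*t) + t*exp(5*t), t^2*exp(5*t) - t*exp(5*t) + exp(5*t)]

Strategy: write M = P · J · P⁻¹ where J is a Jordan canonical form, so e^{tM} = P · e^{tJ} · P⁻¹, and e^{tJ} can be computed block-by-block.

M has Jordan form
J =
  [5, 1, 0]
  [0, 5, 1]
  [0, 0, 5]
(up to reordering of blocks).

Per-block formulas:
  For a 3×3 Jordan block J_3(5): exp(t · J_3(5)) = e^(5t)·(I + t·N + (t^2/2)·N^2), where N is the 3×3 nilpotent shift.

After assembling e^{tJ} and conjugating by P, we get:

e^{tM} =
  [t^2*exp(5*t) + 4*t*exp(5*t) + exp(5*t), t^2*exp(5*t)/2 + t*exp(5*t), t^2*exp(5*t)/2]
  [-4*t^2*exp(5*t) - 14*t*exp(5*t), -2*t^2*exp(5*t) - 3*t*exp(5*t) + exp(5*t), -2*t^2*exp(5*t) + t*exp(5*t)]
  [2*t^2*exp(5*t) + 6*t*exp(5*t), t^2*exp(5*t) + t*exp(5*t), t^2*exp(5*t) - t*exp(5*t) + exp(5*t)]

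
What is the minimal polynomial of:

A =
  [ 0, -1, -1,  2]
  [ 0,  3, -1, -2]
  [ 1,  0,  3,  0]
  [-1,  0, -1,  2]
x^3 - 6*x^2 + 12*x - 8

The characteristic polynomial is χ_A(x) = (x - 2)^4, so the eigenvalues are known. The minimal polynomial is
  m_A(x) = Π_λ (x − λ)^{k_λ}
where k_λ is the size of the *largest* Jordan block for λ (equivalently, the smallest k with (A − λI)^k v = 0 for every generalised eigenvector v of λ).

  λ = 2: largest Jordan block has size 3, contributing (x − 2)^3

So m_A(x) = (x - 2)^3 = x^3 - 6*x^2 + 12*x - 8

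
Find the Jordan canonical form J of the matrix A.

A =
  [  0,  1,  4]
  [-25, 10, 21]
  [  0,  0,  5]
J_3(5)

The characteristic polynomial is
  det(x·I − A) = x^3 - 15*x^2 + 75*x - 125 = (x - 5)^3

Eigenvalues and multiplicities (the geometric multiplicity of λ is n − rank(A − λI), which equals the number of Jordan blocks for λ):
  λ = 5: algebraic multiplicity = 3, geometric multiplicity = 1

Determining the block sizes for each eigenvalue:
  λ = 5: one block (gm = 1), so the single block has size am = 3 → block sizes [3]

Assembling the blocks gives a Jordan form
J =
  [5, 1, 0]
  [0, 5, 1]
  [0, 0, 5]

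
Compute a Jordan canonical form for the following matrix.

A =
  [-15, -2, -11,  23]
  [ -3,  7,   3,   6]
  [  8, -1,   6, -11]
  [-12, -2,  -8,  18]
J_3(4) ⊕ J_1(4)

The characteristic polynomial is
  det(x·I − A) = x^4 - 16*x^3 + 96*x^2 - 256*x + 256 = (x - 4)^4

Eigenvalues and multiplicities (the geometric multiplicity of λ is n − rank(A − λI), which equals the number of Jordan blocks for λ):
  λ = 4: algebraic multiplicity = 4, geometric multiplicity = 2

Determining the block sizes for each eigenvalue:
  λ = 4: with am = 4 and gm = 2, the partition is not yet determined (e.g. several partitions of 4 into 2 parts exist). Let N = A − (4)·I. Computing rank(N^1) = 2, rank(N^2) = 1, rank(N^3) = 0; the number of blocks of size ≥ j is rank(N^{j−1}) − rank(N^j), giving [2, 1, 1]. So we have 1 block(s) of size 3, 1 block(s) of size 1 → block sizes [3, 1]

Assembling the blocks gives a Jordan form
J =
  [4, 1, 0, 0]
  [0, 4, 1, 0]
  [0, 0, 4, 0]
  [0, 0, 0, 4]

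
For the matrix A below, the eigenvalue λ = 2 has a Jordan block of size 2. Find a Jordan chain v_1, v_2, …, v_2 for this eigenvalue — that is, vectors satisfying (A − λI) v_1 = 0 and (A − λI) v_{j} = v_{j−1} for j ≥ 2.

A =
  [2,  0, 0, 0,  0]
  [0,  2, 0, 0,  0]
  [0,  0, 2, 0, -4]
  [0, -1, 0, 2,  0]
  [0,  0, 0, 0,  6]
A Jordan chain for λ = 2 of length 2:
v_1 = (0, 0, 0, -1, 0)ᵀ
v_2 = (0, 1, 0, 0, 0)ᵀ

Let N = A − (2)·I. We want v_2 with N^2 v_2 = 0 but N^1 v_2 ≠ 0; then v_{j-1} := N · v_j for j = 2, …, 2.

Pick v_2 = (0, 1, 0, 0, 0)ᵀ.
Then v_1 = N · v_2 = (0, 0, 0, -1, 0)ᵀ.

Sanity check: (A − (2)·I) v_1 = (0, 0, 0, 0, 0)ᵀ = 0. ✓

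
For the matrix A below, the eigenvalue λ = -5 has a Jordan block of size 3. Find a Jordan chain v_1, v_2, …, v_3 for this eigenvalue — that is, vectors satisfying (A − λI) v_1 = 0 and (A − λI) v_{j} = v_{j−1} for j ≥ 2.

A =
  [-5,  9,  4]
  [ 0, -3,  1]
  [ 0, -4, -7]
A Jordan chain for λ = -5 of length 3:
v_1 = (2, 0, 0)ᵀ
v_2 = (9, 2, -4)ᵀ
v_3 = (0, 1, 0)ᵀ

Let N = A − (-5)·I. We want v_3 with N^3 v_3 = 0 but N^2 v_3 ≠ 0; then v_{j-1} := N · v_j for j = 3, …, 2.

Pick v_3 = (0, 1, 0)ᵀ.
Then v_2 = N · v_3 = (9, 2, -4)ᵀ.
Then v_1 = N · v_2 = (2, 0, 0)ᵀ.

Sanity check: (A − (-5)·I) v_1 = (0, 0, 0)ᵀ = 0. ✓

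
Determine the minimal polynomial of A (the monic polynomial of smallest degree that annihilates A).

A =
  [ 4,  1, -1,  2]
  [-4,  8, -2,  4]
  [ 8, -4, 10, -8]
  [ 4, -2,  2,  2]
x^2 - 12*x + 36

The characteristic polynomial is χ_A(x) = (x - 6)^4, so the eigenvalues are known. The minimal polynomial is
  m_A(x) = Π_λ (x − λ)^{k_λ}
where k_λ is the size of the *largest* Jordan block for λ (equivalently, the smallest k with (A − λI)^k v = 0 for every generalised eigenvector v of λ).

  λ = 6: largest Jordan block has size 2, contributing (x − 6)^2

So m_A(x) = (x - 6)^2 = x^2 - 12*x + 36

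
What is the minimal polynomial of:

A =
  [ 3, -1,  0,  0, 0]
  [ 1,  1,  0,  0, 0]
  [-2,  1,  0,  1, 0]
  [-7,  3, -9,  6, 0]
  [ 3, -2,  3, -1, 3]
x^4 - 10*x^3 + 37*x^2 - 60*x + 36

The characteristic polynomial is χ_A(x) = (x - 3)^3*(x - 2)^2, so the eigenvalues are known. The minimal polynomial is
  m_A(x) = Π_λ (x − λ)^{k_λ}
where k_λ is the size of the *largest* Jordan block for λ (equivalently, the smallest k with (A − λI)^k v = 0 for every generalised eigenvector v of λ).

  λ = 2: largest Jordan block has size 2, contributing (x − 2)^2
  λ = 3: largest Jordan block has size 2, contributing (x − 3)^2

So m_A(x) = (x - 3)^2*(x - 2)^2 = x^4 - 10*x^3 + 37*x^2 - 60*x + 36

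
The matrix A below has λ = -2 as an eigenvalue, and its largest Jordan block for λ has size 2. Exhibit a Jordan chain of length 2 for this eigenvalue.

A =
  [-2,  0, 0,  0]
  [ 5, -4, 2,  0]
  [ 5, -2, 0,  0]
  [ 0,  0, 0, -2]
A Jordan chain for λ = -2 of length 2:
v_1 = (0, 5, 5, 0)ᵀ
v_2 = (1, 0, 0, 0)ᵀ

Let N = A − (-2)·I. We want v_2 with N^2 v_2 = 0 but N^1 v_2 ≠ 0; then v_{j-1} := N · v_j for j = 2, …, 2.

Pick v_2 = (1, 0, 0, 0)ᵀ.
Then v_1 = N · v_2 = (0, 5, 5, 0)ᵀ.

Sanity check: (A − (-2)·I) v_1 = (0, 0, 0, 0)ᵀ = 0. ✓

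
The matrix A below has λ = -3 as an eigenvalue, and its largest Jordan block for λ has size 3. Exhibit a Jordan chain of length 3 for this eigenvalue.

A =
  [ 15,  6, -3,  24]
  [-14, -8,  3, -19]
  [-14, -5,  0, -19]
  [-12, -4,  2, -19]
A Jordan chain for λ = -3 of length 3:
v_1 = (-6, 4, 4, 4)ᵀ
v_2 = (18, -14, -14, -12)ᵀ
v_3 = (1, 0, 0, 0)ᵀ

Let N = A − (-3)·I. We want v_3 with N^3 v_3 = 0 but N^2 v_3 ≠ 0; then v_{j-1} := N · v_j for j = 3, …, 2.

Pick v_3 = (1, 0, 0, 0)ᵀ.
Then v_2 = N · v_3 = (18, -14, -14, -12)ᵀ.
Then v_1 = N · v_2 = (-6, 4, 4, 4)ᵀ.

Sanity check: (A − (-3)·I) v_1 = (0, 0, 0, 0)ᵀ = 0. ✓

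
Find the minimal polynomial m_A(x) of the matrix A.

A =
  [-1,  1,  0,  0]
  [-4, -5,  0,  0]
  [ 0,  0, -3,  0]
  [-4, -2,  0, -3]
x^2 + 6*x + 9

The characteristic polynomial is χ_A(x) = (x + 3)^4, so the eigenvalues are known. The minimal polynomial is
  m_A(x) = Π_λ (x − λ)^{k_λ}
where k_λ is the size of the *largest* Jordan block for λ (equivalently, the smallest k with (A − λI)^k v = 0 for every generalised eigenvector v of λ).

  λ = -3: largest Jordan block has size 2, contributing (x + 3)^2

So m_A(x) = (x + 3)^2 = x^2 + 6*x + 9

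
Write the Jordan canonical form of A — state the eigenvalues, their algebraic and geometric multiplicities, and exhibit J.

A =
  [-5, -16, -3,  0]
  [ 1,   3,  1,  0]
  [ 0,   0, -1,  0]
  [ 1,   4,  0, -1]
J_3(-1) ⊕ J_1(-1)

The characteristic polynomial is
  det(x·I − A) = x^4 + 4*x^3 + 6*x^2 + 4*x + 1 = (x + 1)^4

Eigenvalues and multiplicities (the geometric multiplicity of λ is n − rank(A − λI), which equals the number of Jordan blocks for λ):
  λ = -1: algebraic multiplicity = 4, geometric multiplicity = 2

Determining the block sizes for each eigenvalue:
  λ = -1: with am = 4 and gm = 2, the partition is not yet determined (e.g. several partitions of 4 into 2 parts exist). Let N = A − (-1)·I. Computing rank(N^1) = 2, rank(N^2) = 1, rank(N^3) = 0; the number of blocks of size ≥ j is rank(N^{j−1}) − rank(N^j), giving [2, 1, 1]. So we have 1 block(s) of size 3, 1 block(s) of size 1 → block sizes [3, 1]

Assembling the blocks gives a Jordan form
J =
  [-1,  1,  0,  0]
  [ 0, -1,  1,  0]
  [ 0,  0, -1,  0]
  [ 0,  0,  0, -1]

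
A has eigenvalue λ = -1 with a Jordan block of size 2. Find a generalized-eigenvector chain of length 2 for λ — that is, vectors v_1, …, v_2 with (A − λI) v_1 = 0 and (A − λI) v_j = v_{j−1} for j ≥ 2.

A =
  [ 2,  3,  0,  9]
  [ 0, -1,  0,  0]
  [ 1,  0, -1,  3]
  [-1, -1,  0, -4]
A Jordan chain for λ = -1 of length 2:
v_1 = (3, 0, 1, -1)ᵀ
v_2 = (1, 0, 0, 0)ᵀ

Let N = A − (-1)·I. We want v_2 with N^2 v_2 = 0 but N^1 v_2 ≠ 0; then v_{j-1} := N · v_j for j = 2, …, 2.

Pick v_2 = (1, 0, 0, 0)ᵀ.
Then v_1 = N · v_2 = (3, 0, 1, -1)ᵀ.

Sanity check: (A − (-1)·I) v_1 = (0, 0, 0, 0)ᵀ = 0. ✓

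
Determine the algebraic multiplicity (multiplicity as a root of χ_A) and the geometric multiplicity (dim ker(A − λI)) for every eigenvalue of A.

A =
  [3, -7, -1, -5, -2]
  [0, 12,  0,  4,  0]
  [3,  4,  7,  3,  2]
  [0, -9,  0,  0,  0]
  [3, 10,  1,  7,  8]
λ = 6: alg = 5, geom = 3

Step 1 — factor the characteristic polynomial to read off the algebraic multiplicities:
  χ_A(x) = (x - 6)^5

Step 2 — compute geometric multiplicities via the rank-nullity identity g(λ) = n − rank(A − λI):
  rank(A − (6)·I) = 2, so dim ker(A − (6)·I) = n − 2 = 3

Summary:
  λ = 6: algebraic multiplicity = 5, geometric multiplicity = 3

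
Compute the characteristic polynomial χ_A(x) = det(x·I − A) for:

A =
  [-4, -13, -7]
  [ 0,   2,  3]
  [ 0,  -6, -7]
x^3 + 9*x^2 + 24*x + 16

Expanding det(x·I − A) (e.g. by cofactor expansion or by noting that A is similar to its Jordan form J, which has the same characteristic polynomial as A) gives
  χ_A(x) = x^3 + 9*x^2 + 24*x + 16
which factors as (x + 1)*(x + 4)^2. The eigenvalues (with algebraic multiplicities) are λ = -4 with multiplicity 2, λ = -1 with multiplicity 1.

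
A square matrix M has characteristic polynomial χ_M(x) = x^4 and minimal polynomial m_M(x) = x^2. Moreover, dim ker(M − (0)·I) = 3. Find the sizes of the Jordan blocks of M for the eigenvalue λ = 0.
Block sizes for λ = 0: [2, 1, 1]

Step 1 — from the characteristic polynomial, algebraic multiplicity of λ = 0 is 4. From dim ker(M − (0)·I) = 3, there are exactly 3 Jordan blocks for λ = 0.
Step 2 — from the minimal polynomial, the factor (x − 0)^2 tells us the largest block for λ = 0 has size 2.
Step 3 — with total size 4, 3 blocks, and largest block 2, the block sizes (in nonincreasing order) are [2, 1, 1].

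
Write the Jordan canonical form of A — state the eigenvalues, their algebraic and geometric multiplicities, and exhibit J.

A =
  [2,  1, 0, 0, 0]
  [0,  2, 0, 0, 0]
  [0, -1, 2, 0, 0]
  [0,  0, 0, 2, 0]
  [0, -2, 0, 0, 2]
J_2(2) ⊕ J_1(2) ⊕ J_1(2) ⊕ J_1(2)

The characteristic polynomial is
  det(x·I − A) = x^5 - 10*x^4 + 40*x^3 - 80*x^2 + 80*x - 32 = (x - 2)^5

Eigenvalues and multiplicities (the geometric multiplicity of λ is n − rank(A − λI), which equals the number of Jordan blocks for λ):
  λ = 2: algebraic multiplicity = 5, geometric multiplicity = 4

Determining the block sizes for each eigenvalue:
  λ = 2: 4 blocks summing to 5 forces exactly one block of size 2 and the rest size 1 → block sizes [2, 1, 1, 1]

Assembling the blocks gives a Jordan form
J =
  [2, 1, 0, 0, 0]
  [0, 2, 0, 0, 0]
  [0, 0, 2, 0, 0]
  [0, 0, 0, 2, 0]
  [0, 0, 0, 0, 2]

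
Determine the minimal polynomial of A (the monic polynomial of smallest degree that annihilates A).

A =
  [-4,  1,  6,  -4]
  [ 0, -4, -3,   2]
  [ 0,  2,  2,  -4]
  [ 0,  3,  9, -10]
x^3 + 12*x^2 + 48*x + 64

The characteristic polynomial is χ_A(x) = (x + 4)^4, so the eigenvalues are known. The minimal polynomial is
  m_A(x) = Π_λ (x − λ)^{k_λ}
where k_λ is the size of the *largest* Jordan block for λ (equivalently, the smallest k with (A − λI)^k v = 0 for every generalised eigenvector v of λ).

  λ = -4: largest Jordan block has size 3, contributing (x + 4)^3

So m_A(x) = (x + 4)^3 = x^3 + 12*x^2 + 48*x + 64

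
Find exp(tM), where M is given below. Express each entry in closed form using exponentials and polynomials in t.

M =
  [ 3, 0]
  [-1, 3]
e^{tM} =
  [exp(3*t), 0]
  [-t*exp(3*t), exp(3*t)]

Strategy: write M = P · J · P⁻¹ where J is a Jordan canonical form, so e^{tM} = P · e^{tJ} · P⁻¹, and e^{tJ} can be computed block-by-block.

M has Jordan form
J =
  [3, 1]
  [0, 3]
(up to reordering of blocks).

Per-block formulas:
  For a 2×2 Jordan block J_2(3): exp(t · J_2(3)) = e^(3t)·(I + t·N), where N is the 2×2 nilpotent shift.

After assembling e^{tJ} and conjugating by P, we get:

e^{tM} =
  [exp(3*t), 0]
  [-t*exp(3*t), exp(3*t)]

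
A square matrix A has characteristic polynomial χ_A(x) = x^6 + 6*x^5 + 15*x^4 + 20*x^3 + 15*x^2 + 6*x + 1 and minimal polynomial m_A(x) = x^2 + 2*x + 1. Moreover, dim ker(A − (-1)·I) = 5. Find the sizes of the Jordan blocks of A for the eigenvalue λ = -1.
Block sizes for λ = -1: [2, 1, 1, 1, 1]

Step 1 — from the characteristic polynomial, algebraic multiplicity of λ = -1 is 6. From dim ker(A − (-1)·I) = 5, there are exactly 5 Jordan blocks for λ = -1.
Step 2 — from the minimal polynomial, the factor (x + 1)^2 tells us the largest block for λ = -1 has size 2.
Step 3 — with total size 6, 5 blocks, and largest block 2, the block sizes (in nonincreasing order) are [2, 1, 1, 1, 1].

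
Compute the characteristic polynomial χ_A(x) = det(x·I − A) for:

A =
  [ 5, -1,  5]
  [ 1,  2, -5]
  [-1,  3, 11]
x^3 - 18*x^2 + 108*x - 216

Expanding det(x·I − A) (e.g. by cofactor expansion or by noting that A is similar to its Jordan form J, which has the same characteristic polynomial as A) gives
  χ_A(x) = x^3 - 18*x^2 + 108*x - 216
which factors as (x - 6)^3. The eigenvalues (with algebraic multiplicities) are λ = 6 with multiplicity 3.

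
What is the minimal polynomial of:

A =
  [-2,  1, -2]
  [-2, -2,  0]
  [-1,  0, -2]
x^3 + 6*x^2 + 12*x + 8

The characteristic polynomial is χ_A(x) = (x + 2)^3, so the eigenvalues are known. The minimal polynomial is
  m_A(x) = Π_λ (x − λ)^{k_λ}
where k_λ is the size of the *largest* Jordan block for λ (equivalently, the smallest k with (A − λI)^k v = 0 for every generalised eigenvector v of λ).

  λ = -2: largest Jordan block has size 3, contributing (x + 2)^3

So m_A(x) = (x + 2)^3 = x^3 + 6*x^2 + 12*x + 8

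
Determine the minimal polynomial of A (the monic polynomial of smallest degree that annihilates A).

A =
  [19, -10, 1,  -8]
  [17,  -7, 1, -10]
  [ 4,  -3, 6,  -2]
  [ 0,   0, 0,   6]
x^3 - 18*x^2 + 108*x - 216

The characteristic polynomial is χ_A(x) = (x - 6)^4, so the eigenvalues are known. The minimal polynomial is
  m_A(x) = Π_λ (x − λ)^{k_λ}
where k_λ is the size of the *largest* Jordan block for λ (equivalently, the smallest k with (A − λI)^k v = 0 for every generalised eigenvector v of λ).

  λ = 6: largest Jordan block has size 3, contributing (x − 6)^3

So m_A(x) = (x - 6)^3 = x^3 - 18*x^2 + 108*x - 216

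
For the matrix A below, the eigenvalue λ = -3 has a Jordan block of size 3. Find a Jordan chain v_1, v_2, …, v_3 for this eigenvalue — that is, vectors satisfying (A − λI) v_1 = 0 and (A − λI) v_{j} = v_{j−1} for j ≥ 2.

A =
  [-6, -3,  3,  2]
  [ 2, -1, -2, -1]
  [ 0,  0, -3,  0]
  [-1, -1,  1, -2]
A Jordan chain for λ = -3 of length 3:
v_1 = (1, -1, 0, 0)ᵀ
v_2 = (-3, 2, 0, -1)ᵀ
v_3 = (1, 0, 0, 0)ᵀ

Let N = A − (-3)·I. We want v_3 with N^3 v_3 = 0 but N^2 v_3 ≠ 0; then v_{j-1} := N · v_j for j = 3, …, 2.

Pick v_3 = (1, 0, 0, 0)ᵀ.
Then v_2 = N · v_3 = (-3, 2, 0, -1)ᵀ.
Then v_1 = N · v_2 = (1, -1, 0, 0)ᵀ.

Sanity check: (A − (-3)·I) v_1 = (0, 0, 0, 0)ᵀ = 0. ✓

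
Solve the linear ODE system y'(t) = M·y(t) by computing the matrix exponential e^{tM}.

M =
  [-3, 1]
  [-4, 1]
e^{tM} =
  [-2*t*exp(-t) + exp(-t), t*exp(-t)]
  [-4*t*exp(-t), 2*t*exp(-t) + exp(-t)]

Strategy: write M = P · J · P⁻¹ where J is a Jordan canonical form, so e^{tM} = P · e^{tJ} · P⁻¹, and e^{tJ} can be computed block-by-block.

M has Jordan form
J =
  [-1,  1]
  [ 0, -1]
(up to reordering of blocks).

Per-block formulas:
  For a 2×2 Jordan block J_2(-1): exp(t · J_2(-1)) = e^(-1t)·(I + t·N), where N is the 2×2 nilpotent shift.

After assembling e^{tJ} and conjugating by P, we get:

e^{tM} =
  [-2*t*exp(-t) + exp(-t), t*exp(-t)]
  [-4*t*exp(-t), 2*t*exp(-t) + exp(-t)]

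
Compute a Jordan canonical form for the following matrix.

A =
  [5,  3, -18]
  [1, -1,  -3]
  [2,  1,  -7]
J_3(-1)

The characteristic polynomial is
  det(x·I − A) = x^3 + 3*x^2 + 3*x + 1 = (x + 1)^3

Eigenvalues and multiplicities (the geometric multiplicity of λ is n − rank(A − λI), which equals the number of Jordan blocks for λ):
  λ = -1: algebraic multiplicity = 3, geometric multiplicity = 1

Determining the block sizes for each eigenvalue:
  λ = -1: one block (gm = 1), so the single block has size am = 3 → block sizes [3]

Assembling the blocks gives a Jordan form
J =
  [-1,  1,  0]
  [ 0, -1,  1]
  [ 0,  0, -1]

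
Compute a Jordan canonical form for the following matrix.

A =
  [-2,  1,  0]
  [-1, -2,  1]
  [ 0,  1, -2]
J_3(-2)

The characteristic polynomial is
  det(x·I − A) = x^3 + 6*x^2 + 12*x + 8 = (x + 2)^3

Eigenvalues and multiplicities (the geometric multiplicity of λ is n − rank(A − λI), which equals the number of Jordan blocks for λ):
  λ = -2: algebraic multiplicity = 3, geometric multiplicity = 1

Determining the block sizes for each eigenvalue:
  λ = -2: one block (gm = 1), so the single block has size am = 3 → block sizes [3]

Assembling the blocks gives a Jordan form
J =
  [-2,  1,  0]
  [ 0, -2,  1]
  [ 0,  0, -2]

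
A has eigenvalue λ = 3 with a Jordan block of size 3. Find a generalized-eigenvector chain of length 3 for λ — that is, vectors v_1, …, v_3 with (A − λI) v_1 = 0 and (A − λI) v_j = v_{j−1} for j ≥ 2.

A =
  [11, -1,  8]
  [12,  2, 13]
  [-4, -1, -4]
A Jordan chain for λ = 3 of length 3:
v_1 = (20, 32, -16)ᵀ
v_2 = (8, 12, -4)ᵀ
v_3 = (1, 0, 0)ᵀ

Let N = A − (3)·I. We want v_3 with N^3 v_3 = 0 but N^2 v_3 ≠ 0; then v_{j-1} := N · v_j for j = 3, …, 2.

Pick v_3 = (1, 0, 0)ᵀ.
Then v_2 = N · v_3 = (8, 12, -4)ᵀ.
Then v_1 = N · v_2 = (20, 32, -16)ᵀ.

Sanity check: (A − (3)·I) v_1 = (0, 0, 0)ᵀ = 0. ✓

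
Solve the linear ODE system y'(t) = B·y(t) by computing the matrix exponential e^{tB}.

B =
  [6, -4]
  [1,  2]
e^{tB} =
  [2*t*exp(4*t) + exp(4*t), -4*t*exp(4*t)]
  [t*exp(4*t), -2*t*exp(4*t) + exp(4*t)]

Strategy: write B = P · J · P⁻¹ where J is a Jordan canonical form, so e^{tB} = P · e^{tJ} · P⁻¹, and e^{tJ} can be computed block-by-block.

B has Jordan form
J =
  [4, 1]
  [0, 4]
(up to reordering of blocks).

Per-block formulas:
  For a 2×2 Jordan block J_2(4): exp(t · J_2(4)) = e^(4t)·(I + t·N), where N is the 2×2 nilpotent shift.

After assembling e^{tJ} and conjugating by P, we get:

e^{tB} =
  [2*t*exp(4*t) + exp(4*t), -4*t*exp(4*t)]
  [t*exp(4*t), -2*t*exp(4*t) + exp(4*t)]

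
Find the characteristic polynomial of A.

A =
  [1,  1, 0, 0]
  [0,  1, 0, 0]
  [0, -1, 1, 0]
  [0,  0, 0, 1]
x^4 - 4*x^3 + 6*x^2 - 4*x + 1

Expanding det(x·I − A) (e.g. by cofactor expansion or by noting that A is similar to its Jordan form J, which has the same characteristic polynomial as A) gives
  χ_A(x) = x^4 - 4*x^3 + 6*x^2 - 4*x + 1
which factors as (x - 1)^4. The eigenvalues (with algebraic multiplicities) are λ = 1 with multiplicity 4.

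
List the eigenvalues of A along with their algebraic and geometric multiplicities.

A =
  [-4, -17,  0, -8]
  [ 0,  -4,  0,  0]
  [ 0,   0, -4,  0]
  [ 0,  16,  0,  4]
λ = -4: alg = 3, geom = 2; λ = 4: alg = 1, geom = 1

Step 1 — factor the characteristic polynomial to read off the algebraic multiplicities:
  χ_A(x) = (x - 4)*(x + 4)^3

Step 2 — compute geometric multiplicities via the rank-nullity identity g(λ) = n − rank(A − λI):
  rank(A − (-4)·I) = 2, so dim ker(A − (-4)·I) = n − 2 = 2
  rank(A − (4)·I) = 3, so dim ker(A − (4)·I) = n − 3 = 1

Summary:
  λ = -4: algebraic multiplicity = 3, geometric multiplicity = 2
  λ = 4: algebraic multiplicity = 1, geometric multiplicity = 1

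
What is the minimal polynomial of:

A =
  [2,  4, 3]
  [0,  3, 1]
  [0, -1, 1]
x^3 - 6*x^2 + 12*x - 8

The characteristic polynomial is χ_A(x) = (x - 2)^3, so the eigenvalues are known. The minimal polynomial is
  m_A(x) = Π_λ (x − λ)^{k_λ}
where k_λ is the size of the *largest* Jordan block for λ (equivalently, the smallest k with (A − λI)^k v = 0 for every generalised eigenvector v of λ).

  λ = 2: largest Jordan block has size 3, contributing (x − 2)^3

So m_A(x) = (x - 2)^3 = x^3 - 6*x^2 + 12*x - 8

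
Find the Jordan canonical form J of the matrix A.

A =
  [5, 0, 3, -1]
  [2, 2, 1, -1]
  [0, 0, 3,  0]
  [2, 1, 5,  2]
J_3(3) ⊕ J_1(3)

The characteristic polynomial is
  det(x·I − A) = x^4 - 12*x^3 + 54*x^2 - 108*x + 81 = (x - 3)^4

Eigenvalues and multiplicities (the geometric multiplicity of λ is n − rank(A − λI), which equals the number of Jordan blocks for λ):
  λ = 3: algebraic multiplicity = 4, geometric multiplicity = 2

Determining the block sizes for each eigenvalue:
  λ = 3: with am = 4 and gm = 2, the partition is not yet determined (e.g. several partitions of 4 into 2 parts exist). Let N = A − (3)·I. Computing rank(N^1) = 2, rank(N^2) = 1, rank(N^3) = 0; the number of blocks of size ≥ j is rank(N^{j−1}) − rank(N^j), giving [2, 1, 1]. So we have 1 block(s) of size 3, 1 block(s) of size 1 → block sizes [3, 1]

Assembling the blocks gives a Jordan form
J =
  [3, 1, 0, 0]
  [0, 3, 1, 0]
  [0, 0, 3, 0]
  [0, 0, 0, 3]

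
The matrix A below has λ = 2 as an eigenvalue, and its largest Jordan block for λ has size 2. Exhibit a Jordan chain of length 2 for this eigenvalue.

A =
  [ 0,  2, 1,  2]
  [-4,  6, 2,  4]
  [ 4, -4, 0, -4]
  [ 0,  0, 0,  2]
A Jordan chain for λ = 2 of length 2:
v_1 = (-2, -4, 4, 0)ᵀ
v_2 = (1, 0, 0, 0)ᵀ

Let N = A − (2)·I. We want v_2 with N^2 v_2 = 0 but N^1 v_2 ≠ 0; then v_{j-1} := N · v_j for j = 2, …, 2.

Pick v_2 = (1, 0, 0, 0)ᵀ.
Then v_1 = N · v_2 = (-2, -4, 4, 0)ᵀ.

Sanity check: (A − (2)·I) v_1 = (0, 0, 0, 0)ᵀ = 0. ✓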